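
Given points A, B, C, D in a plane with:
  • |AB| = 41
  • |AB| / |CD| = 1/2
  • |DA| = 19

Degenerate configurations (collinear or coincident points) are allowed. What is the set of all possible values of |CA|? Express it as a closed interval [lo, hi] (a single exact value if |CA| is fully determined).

|AB| ∈ {41}
|AD| ∈ {19}
|CD| ∈ {82}
|BD| ∈ [22, 60]
|AC| ∈ [63, 101]
|BC| ∈ [22, 142]

|CA| ∈ [63, 101]  (≈ [63.0000, 101.0000])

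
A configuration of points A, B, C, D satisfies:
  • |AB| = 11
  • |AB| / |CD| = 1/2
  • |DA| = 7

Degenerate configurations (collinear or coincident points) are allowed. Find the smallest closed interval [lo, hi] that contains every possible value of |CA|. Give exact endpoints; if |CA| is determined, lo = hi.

|CA| ∈ [15, 29]  (≈ [15.0000, 29.0000])

|AB| ∈ {11}
|AD| ∈ {7}
|CD| ∈ {22}
|BD| ∈ [4, 18]
|AC| ∈ [15, 29]
|BC| ∈ [4, 40]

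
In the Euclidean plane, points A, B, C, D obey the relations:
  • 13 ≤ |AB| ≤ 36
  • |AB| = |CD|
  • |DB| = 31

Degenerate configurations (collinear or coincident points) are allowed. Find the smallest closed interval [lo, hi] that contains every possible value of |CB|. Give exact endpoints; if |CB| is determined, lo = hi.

|AB| ∈ [13, 36]
|BD| ∈ {31}
|CD| ∈ [13, 36]
|AD| ∈ [0, 67]
|BC| ∈ [0, 67]
|AC| ∈ [0, 103]

|CB| ∈ [0, 67]  (≈ [0.0000, 67.0000])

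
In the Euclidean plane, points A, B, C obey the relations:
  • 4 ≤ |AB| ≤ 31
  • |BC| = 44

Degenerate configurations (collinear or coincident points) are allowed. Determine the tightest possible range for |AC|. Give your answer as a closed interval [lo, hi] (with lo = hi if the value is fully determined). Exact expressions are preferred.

|AC| ∈ [13, 75]  (≈ [13.0000, 75.0000])

|AB| ∈ [4, 31]
|BC| ∈ {44}
|AC| ∈ [13, 75]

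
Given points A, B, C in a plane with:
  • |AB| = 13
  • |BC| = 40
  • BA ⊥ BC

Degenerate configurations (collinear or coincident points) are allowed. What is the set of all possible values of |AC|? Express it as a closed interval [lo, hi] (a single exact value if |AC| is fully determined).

|AB| ∈ {13}
|BC| ∈ {40}
|AC| ∈ {√(1769)}

|AC| = √(1769)  (≈ 42.0595)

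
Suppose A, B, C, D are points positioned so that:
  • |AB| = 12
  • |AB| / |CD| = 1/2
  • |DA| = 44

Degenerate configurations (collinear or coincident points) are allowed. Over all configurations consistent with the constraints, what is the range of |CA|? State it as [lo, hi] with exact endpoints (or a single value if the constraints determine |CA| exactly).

|CA| ∈ [20, 68]  (≈ [20.0000, 68.0000])

|AB| ∈ {12}
|AD| ∈ {44}
|CD| ∈ {24}
|BD| ∈ [32, 56]
|AC| ∈ [20, 68]
|BC| ∈ [8, 80]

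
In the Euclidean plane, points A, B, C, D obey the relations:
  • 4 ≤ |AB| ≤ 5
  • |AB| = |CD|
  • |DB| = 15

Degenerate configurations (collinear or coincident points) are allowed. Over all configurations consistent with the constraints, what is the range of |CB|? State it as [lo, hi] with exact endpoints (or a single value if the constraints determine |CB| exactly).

|CB| ∈ [10, 20]  (≈ [10.0000, 20.0000])

|AB| ∈ [4, 5]
|BD| ∈ {15}
|CD| ∈ [4, 5]
|AD| ∈ [10, 20]
|BC| ∈ [10, 20]
|AC| ∈ [5, 25]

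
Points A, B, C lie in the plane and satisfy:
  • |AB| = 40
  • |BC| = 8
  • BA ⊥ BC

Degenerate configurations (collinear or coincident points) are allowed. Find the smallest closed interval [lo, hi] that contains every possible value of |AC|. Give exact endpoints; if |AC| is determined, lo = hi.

|AB| ∈ {40}
|BC| ∈ {8}
|AC| ∈ {8·√(26)}

|AC| = 8·√(26)  (≈ 40.7922)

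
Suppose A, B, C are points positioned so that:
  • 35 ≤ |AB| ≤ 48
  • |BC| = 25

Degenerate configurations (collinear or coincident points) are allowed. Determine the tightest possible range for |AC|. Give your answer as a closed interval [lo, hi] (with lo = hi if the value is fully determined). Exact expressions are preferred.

|AC| ∈ [10, 73]  (≈ [10.0000, 73.0000])

|AB| ∈ [35, 48]
|BC| ∈ {25}
|AC| ∈ [10, 73]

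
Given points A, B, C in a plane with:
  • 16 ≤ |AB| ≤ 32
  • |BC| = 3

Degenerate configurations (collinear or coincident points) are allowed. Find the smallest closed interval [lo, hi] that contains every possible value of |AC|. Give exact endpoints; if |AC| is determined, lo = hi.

|AB| ∈ [16, 32]
|BC| ∈ {3}
|AC| ∈ [13, 35]

|AC| ∈ [13, 35]  (≈ [13.0000, 35.0000])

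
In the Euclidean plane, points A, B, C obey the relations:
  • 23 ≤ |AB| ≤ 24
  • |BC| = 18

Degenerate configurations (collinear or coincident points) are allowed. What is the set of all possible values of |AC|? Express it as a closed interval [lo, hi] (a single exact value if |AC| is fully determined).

|AB| ∈ [23, 24]
|BC| ∈ {18}
|AC| ∈ [5, 42]

|AC| ∈ [5, 42]  (≈ [5.0000, 42.0000])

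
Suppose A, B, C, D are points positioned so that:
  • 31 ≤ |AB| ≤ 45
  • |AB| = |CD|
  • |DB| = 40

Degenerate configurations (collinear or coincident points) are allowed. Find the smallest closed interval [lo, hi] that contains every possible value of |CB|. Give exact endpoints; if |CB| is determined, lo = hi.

|AB| ∈ [31, 45]
|BD| ∈ {40}
|CD| ∈ [31, 45]
|AD| ∈ [0, 85]
|BC| ∈ [0, 85]
|AC| ∈ [0, 130]

|CB| ∈ [0, 85]  (≈ [0.0000, 85.0000])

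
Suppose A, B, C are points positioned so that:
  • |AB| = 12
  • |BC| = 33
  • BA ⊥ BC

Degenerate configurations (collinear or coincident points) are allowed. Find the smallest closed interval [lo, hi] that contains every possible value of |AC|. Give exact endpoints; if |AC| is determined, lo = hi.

|AB| ∈ {12}
|BC| ∈ {33}
|AC| ∈ {3·√(137)}

|AC| = 3·√(137)  (≈ 35.1141)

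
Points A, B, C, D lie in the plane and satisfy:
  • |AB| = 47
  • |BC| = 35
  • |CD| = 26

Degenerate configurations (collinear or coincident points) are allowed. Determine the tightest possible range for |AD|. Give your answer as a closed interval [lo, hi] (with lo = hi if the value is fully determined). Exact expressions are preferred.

|AD| ∈ [0, 108]  (≈ [0.0000, 108.0000])

|AB| ∈ {47}
|BC| ∈ {35}
|CD| ∈ {26}
|AC| ∈ [12, 82]
|BD| ∈ [9, 61]
|AD| ∈ [0, 108]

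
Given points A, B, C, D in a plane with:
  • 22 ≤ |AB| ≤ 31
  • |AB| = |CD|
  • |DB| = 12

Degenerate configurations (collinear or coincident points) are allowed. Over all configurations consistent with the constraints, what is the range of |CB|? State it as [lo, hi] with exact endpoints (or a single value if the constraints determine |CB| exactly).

|AB| ∈ [22, 31]
|BD| ∈ {12}
|CD| ∈ [22, 31]
|AD| ∈ [10, 43]
|BC| ∈ [10, 43]
|AC| ∈ [0, 74]

|CB| ∈ [10, 43]  (≈ [10.0000, 43.0000])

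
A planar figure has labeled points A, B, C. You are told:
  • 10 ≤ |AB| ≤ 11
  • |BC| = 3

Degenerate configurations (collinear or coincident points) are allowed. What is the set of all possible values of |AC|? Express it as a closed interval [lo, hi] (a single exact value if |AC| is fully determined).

|AB| ∈ [10, 11]
|BC| ∈ {3}
|AC| ∈ [7, 14]

|AC| ∈ [7, 14]  (≈ [7.0000, 14.0000])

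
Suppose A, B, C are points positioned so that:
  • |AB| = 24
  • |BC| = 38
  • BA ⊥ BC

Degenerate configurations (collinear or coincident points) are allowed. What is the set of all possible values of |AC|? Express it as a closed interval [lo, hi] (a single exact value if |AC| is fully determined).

|AB| ∈ {24}
|BC| ∈ {38}
|AC| ∈ {2·√(505)}

|AC| = 2·√(505)  (≈ 44.9444)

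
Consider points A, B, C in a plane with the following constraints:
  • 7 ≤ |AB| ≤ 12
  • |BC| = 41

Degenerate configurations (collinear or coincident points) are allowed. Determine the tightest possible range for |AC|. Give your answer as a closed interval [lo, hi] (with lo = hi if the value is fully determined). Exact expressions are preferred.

|AB| ∈ [7, 12]
|BC| ∈ {41}
|AC| ∈ [29, 53]

|AC| ∈ [29, 53]  (≈ [29.0000, 53.0000])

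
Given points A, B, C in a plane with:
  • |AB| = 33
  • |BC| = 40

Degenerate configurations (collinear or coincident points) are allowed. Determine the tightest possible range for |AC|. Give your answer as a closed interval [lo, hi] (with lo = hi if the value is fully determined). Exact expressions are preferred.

|AC| ∈ [7, 73]  (≈ [7.0000, 73.0000])

|AB| ∈ {33}
|BC| ∈ {40}
|AC| ∈ [7, 73]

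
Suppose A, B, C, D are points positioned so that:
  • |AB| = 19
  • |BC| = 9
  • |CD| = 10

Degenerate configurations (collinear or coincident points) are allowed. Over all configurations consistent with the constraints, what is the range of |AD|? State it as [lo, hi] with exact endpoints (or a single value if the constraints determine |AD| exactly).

|AB| ∈ {19}
|BC| ∈ {9}
|CD| ∈ {10}
|AC| ∈ [10, 28]
|BD| ∈ [1, 19]
|AD| ∈ [0, 38]

|AD| ∈ [0, 38]  (≈ [0.0000, 38.0000])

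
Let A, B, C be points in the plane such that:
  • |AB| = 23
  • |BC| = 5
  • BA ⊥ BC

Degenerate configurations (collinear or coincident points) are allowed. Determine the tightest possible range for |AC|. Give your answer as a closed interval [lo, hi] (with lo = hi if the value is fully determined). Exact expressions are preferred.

|AC| = √(554)  (≈ 23.5372)

|AB| ∈ {23}
|BC| ∈ {5}
|AC| ∈ {√(554)}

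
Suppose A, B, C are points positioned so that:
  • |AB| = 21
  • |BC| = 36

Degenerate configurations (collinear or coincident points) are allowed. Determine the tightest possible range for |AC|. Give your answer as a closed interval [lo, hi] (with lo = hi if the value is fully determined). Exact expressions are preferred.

|AB| ∈ {21}
|BC| ∈ {36}
|AC| ∈ [15, 57]

|AC| ∈ [15, 57]  (≈ [15.0000, 57.0000])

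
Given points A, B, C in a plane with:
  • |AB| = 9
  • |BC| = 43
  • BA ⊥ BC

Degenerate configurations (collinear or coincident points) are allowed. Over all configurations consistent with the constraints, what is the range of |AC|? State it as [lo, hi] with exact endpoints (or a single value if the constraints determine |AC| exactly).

|AC| = √(1930)  (≈ 43.9318)

|AB| ∈ {9}
|BC| ∈ {43}
|AC| ∈ {√(1930)}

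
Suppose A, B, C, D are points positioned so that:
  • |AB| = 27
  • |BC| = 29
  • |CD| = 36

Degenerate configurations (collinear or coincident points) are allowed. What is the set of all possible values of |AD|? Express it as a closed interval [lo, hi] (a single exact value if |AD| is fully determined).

|AD| ∈ [0, 92]  (≈ [0.0000, 92.0000])

|AB| ∈ {27}
|BC| ∈ {29}
|CD| ∈ {36}
|AC| ∈ [2, 56]
|BD| ∈ [7, 65]
|AD| ∈ [0, 92]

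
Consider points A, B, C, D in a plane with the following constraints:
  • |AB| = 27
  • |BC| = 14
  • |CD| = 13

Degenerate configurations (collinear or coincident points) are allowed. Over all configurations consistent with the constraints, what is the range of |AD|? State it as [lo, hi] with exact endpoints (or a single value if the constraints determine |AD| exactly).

|AD| ∈ [0, 54]  (≈ [0.0000, 54.0000])

|AB| ∈ {27}
|BC| ∈ {14}
|CD| ∈ {13}
|AC| ∈ [13, 41]
|BD| ∈ [1, 27]
|AD| ∈ [0, 54]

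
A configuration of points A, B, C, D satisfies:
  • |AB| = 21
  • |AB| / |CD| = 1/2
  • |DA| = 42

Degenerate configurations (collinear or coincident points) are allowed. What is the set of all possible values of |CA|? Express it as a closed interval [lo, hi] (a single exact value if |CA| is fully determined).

|AB| ∈ {21}
|AD| ∈ {42}
|CD| ∈ {42}
|BD| ∈ [21, 63]
|AC| ∈ [0, 84]
|BC| ∈ [0, 105]

|CA| ∈ [0, 84]  (≈ [0.0000, 84.0000])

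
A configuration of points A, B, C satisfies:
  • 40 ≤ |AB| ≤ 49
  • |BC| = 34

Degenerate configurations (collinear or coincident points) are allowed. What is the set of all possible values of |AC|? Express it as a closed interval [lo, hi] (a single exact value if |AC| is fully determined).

|AB| ∈ [40, 49]
|BC| ∈ {34}
|AC| ∈ [6, 83]

|AC| ∈ [6, 83]  (≈ [6.0000, 83.0000])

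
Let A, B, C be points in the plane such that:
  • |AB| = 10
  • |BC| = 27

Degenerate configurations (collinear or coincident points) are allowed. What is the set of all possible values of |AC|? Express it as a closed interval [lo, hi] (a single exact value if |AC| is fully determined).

|AC| ∈ [17, 37]  (≈ [17.0000, 37.0000])

|AB| ∈ {10}
|BC| ∈ {27}
|AC| ∈ [17, 37]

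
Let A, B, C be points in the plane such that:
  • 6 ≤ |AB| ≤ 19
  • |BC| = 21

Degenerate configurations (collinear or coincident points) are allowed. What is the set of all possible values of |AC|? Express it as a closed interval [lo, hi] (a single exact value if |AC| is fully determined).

|AC| ∈ [2, 40]  (≈ [2.0000, 40.0000])

|AB| ∈ [6, 19]
|BC| ∈ {21}
|AC| ∈ [2, 40]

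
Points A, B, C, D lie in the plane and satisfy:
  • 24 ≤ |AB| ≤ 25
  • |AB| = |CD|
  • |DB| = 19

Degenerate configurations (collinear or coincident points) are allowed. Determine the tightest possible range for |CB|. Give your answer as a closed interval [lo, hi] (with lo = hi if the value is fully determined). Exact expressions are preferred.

|CB| ∈ [5, 44]  (≈ [5.0000, 44.0000])

|AB| ∈ [24, 25]
|BD| ∈ {19}
|CD| ∈ [24, 25]
|AD| ∈ [5, 44]
|BC| ∈ [5, 44]
|AC| ∈ [0, 69]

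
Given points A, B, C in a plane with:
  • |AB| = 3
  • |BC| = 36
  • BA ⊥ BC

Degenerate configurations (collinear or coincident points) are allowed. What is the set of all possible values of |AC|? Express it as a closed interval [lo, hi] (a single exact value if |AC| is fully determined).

|AC| = 3·√(145)  (≈ 36.1248)

|AB| ∈ {3}
|BC| ∈ {36}
|AC| ∈ {3·√(145)}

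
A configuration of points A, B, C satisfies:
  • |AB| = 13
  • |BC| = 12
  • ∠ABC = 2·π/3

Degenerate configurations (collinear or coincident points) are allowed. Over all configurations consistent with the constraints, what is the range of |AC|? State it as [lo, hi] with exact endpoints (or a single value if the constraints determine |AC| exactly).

|AC| = √(469)  (≈ 21.6564)

|AB| ∈ {13}
|BC| ∈ {12}
|AC| ∈ {√(469)}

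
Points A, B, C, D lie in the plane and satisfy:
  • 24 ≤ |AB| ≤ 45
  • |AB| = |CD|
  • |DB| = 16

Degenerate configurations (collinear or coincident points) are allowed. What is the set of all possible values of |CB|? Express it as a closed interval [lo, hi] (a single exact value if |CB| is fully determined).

|CB| ∈ [8, 61]  (≈ [8.0000, 61.0000])

|AB| ∈ [24, 45]
|BD| ∈ {16}
|CD| ∈ [24, 45]
|AD| ∈ [8, 61]
|BC| ∈ [8, 61]
|AC| ∈ [0, 106]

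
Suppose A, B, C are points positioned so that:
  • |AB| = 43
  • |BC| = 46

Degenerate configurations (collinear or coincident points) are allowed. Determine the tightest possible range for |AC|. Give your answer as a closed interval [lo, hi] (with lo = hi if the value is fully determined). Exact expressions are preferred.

|AC| ∈ [3, 89]  (≈ [3.0000, 89.0000])

|AB| ∈ {43}
|BC| ∈ {46}
|AC| ∈ [3, 89]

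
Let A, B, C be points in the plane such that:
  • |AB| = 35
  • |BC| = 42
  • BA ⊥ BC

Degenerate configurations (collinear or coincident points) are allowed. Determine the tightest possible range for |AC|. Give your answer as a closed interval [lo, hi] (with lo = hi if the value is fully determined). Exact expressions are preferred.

|AC| = 7·√(61)  (≈ 54.6717)

|AB| ∈ {35}
|BC| ∈ {42}
|AC| ∈ {7·√(61)}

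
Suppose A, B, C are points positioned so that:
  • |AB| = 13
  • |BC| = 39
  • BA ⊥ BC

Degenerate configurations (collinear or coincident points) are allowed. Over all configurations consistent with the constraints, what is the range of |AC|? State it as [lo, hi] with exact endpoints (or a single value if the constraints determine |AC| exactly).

|AB| ∈ {13}
|BC| ∈ {39}
|AC| ∈ {13·√(10)}

|AC| = 13·√(10)  (≈ 41.1096)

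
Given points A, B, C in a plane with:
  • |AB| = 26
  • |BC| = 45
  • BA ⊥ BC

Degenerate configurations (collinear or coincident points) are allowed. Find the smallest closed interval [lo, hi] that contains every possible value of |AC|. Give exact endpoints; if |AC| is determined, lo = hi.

|AB| ∈ {26}
|BC| ∈ {45}
|AC| ∈ {√(2701)}

|AC| = √(2701)  (≈ 51.9711)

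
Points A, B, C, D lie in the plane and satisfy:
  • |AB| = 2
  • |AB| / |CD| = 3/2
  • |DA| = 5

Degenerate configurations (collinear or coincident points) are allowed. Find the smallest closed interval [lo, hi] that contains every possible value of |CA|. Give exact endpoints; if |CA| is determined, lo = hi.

|AB| ∈ {2}
|AD| ∈ {5}
|CD| ∈ {4/3}
|BD| ∈ [3, 7]
|AC| ∈ [11/3, 19/3]
|BC| ∈ [5/3, 25/3]

|CA| ∈ [11/3, 19/3]  (≈ [3.6667, 6.3333])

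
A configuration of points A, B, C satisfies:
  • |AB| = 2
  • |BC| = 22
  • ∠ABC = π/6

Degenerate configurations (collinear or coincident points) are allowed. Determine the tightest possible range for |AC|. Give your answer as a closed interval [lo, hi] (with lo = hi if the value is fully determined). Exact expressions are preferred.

|AC| = 2·√(122 - 11·√(3))  (≈ 20.2926)

|AB| ∈ {2}
|BC| ∈ {22}
|AC| ∈ {2·√(122 - 11·√(3))}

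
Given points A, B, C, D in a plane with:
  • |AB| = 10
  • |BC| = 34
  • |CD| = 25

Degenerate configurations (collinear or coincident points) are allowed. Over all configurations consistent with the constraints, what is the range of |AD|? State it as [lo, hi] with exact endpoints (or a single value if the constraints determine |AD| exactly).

|AD| ∈ [0, 69]  (≈ [0.0000, 69.0000])

|AB| ∈ {10}
|BC| ∈ {34}
|CD| ∈ {25}
|AC| ∈ [24, 44]
|BD| ∈ [9, 59]
|AD| ∈ [0, 69]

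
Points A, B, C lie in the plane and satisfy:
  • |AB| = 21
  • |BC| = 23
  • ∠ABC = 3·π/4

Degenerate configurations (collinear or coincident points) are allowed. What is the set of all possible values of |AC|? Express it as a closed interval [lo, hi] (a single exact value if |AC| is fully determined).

|AB| ∈ {21}
|BC| ∈ {23}
|AC| ∈ {√(483·√(2) + 970)}

|AC| = √(483·√(2) + 970)  (≈ 40.6579)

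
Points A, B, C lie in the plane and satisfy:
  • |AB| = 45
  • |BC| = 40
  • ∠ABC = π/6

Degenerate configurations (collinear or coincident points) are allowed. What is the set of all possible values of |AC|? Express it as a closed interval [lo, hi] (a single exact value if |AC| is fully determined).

|AC| = 5·√(145 - 72·√(3))  (≈ 22.5235)

|AB| ∈ {45}
|BC| ∈ {40}
|AC| ∈ {5·√(145 - 72·√(3))}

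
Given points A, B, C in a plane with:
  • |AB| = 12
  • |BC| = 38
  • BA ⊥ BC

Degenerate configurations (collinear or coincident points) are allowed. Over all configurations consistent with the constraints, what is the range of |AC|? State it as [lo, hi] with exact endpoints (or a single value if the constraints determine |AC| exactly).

|AB| ∈ {12}
|BC| ∈ {38}
|AC| ∈ {2·√(397)}

|AC| = 2·√(397)  (≈ 39.8497)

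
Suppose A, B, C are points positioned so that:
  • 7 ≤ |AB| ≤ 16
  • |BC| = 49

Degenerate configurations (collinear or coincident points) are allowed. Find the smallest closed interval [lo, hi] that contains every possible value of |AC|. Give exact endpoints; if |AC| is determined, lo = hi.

|AC| ∈ [33, 65]  (≈ [33.0000, 65.0000])

|AB| ∈ [7, 16]
|BC| ∈ {49}
|AC| ∈ [33, 65]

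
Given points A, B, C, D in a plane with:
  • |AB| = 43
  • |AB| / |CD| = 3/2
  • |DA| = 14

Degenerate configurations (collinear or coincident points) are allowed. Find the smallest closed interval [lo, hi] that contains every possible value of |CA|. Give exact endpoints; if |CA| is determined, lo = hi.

|CA| ∈ [44/3, 128/3]  (≈ [14.6667, 42.6667])

|AB| ∈ {43}
|AD| ∈ {14}
|CD| ∈ {86/3}
|BD| ∈ [29, 57]
|AC| ∈ [44/3, 128/3]
|BC| ∈ [1/3, 257/3]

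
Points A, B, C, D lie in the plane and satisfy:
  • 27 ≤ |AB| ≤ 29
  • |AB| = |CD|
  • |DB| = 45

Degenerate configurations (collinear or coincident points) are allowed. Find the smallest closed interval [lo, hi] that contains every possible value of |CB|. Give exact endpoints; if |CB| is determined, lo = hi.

|AB| ∈ [27, 29]
|BD| ∈ {45}
|CD| ∈ [27, 29]
|AD| ∈ [16, 74]
|BC| ∈ [16, 74]
|AC| ∈ [0, 103]

|CB| ∈ [16, 74]  (≈ [16.0000, 74.0000])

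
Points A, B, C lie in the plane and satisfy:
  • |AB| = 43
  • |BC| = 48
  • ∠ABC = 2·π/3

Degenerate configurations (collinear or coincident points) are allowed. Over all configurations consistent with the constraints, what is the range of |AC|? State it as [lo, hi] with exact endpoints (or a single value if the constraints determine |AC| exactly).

|AB| ∈ {43}
|BC| ∈ {48}
|AC| ∈ {√(6217)}

|AC| = √(6217)  (≈ 78.8480)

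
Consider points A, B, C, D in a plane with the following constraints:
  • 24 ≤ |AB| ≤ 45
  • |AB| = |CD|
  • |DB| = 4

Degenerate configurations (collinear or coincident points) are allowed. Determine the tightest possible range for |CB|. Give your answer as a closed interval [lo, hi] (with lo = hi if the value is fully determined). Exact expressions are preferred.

|AB| ∈ [24, 45]
|BD| ∈ {4}
|CD| ∈ [24, 45]
|AD| ∈ [20, 49]
|BC| ∈ [20, 49]
|AC| ∈ [0, 94]

|CB| ∈ [20, 49]  (≈ [20.0000, 49.0000])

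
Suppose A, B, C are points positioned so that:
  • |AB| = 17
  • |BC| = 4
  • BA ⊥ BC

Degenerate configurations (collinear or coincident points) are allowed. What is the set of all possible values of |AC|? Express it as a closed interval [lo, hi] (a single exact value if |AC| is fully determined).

|AB| ∈ {17}
|BC| ∈ {4}
|AC| ∈ {√(305)}

|AC| = √(305)  (≈ 17.4642)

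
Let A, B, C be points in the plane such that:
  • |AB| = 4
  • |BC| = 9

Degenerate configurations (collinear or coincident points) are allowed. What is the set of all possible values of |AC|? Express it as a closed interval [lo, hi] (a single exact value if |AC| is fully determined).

|AB| ∈ {4}
|BC| ∈ {9}
|AC| ∈ [5, 13]

|AC| ∈ [5, 13]  (≈ [5.0000, 13.0000])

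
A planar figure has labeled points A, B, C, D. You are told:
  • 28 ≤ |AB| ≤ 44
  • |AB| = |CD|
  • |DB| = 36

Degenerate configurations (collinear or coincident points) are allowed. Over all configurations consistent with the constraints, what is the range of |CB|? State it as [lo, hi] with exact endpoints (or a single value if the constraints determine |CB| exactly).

|CB| ∈ [0, 80]  (≈ [0.0000, 80.0000])

|AB| ∈ [28, 44]
|BD| ∈ {36}
|CD| ∈ [28, 44]
|AD| ∈ [0, 80]
|BC| ∈ [0, 80]
|AC| ∈ [0, 124]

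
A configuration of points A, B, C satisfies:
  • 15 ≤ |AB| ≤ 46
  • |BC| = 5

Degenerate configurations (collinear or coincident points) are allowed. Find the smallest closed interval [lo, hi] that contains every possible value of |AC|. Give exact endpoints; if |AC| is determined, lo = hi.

|AB| ∈ [15, 46]
|BC| ∈ {5}
|AC| ∈ [10, 51]

|AC| ∈ [10, 51]  (≈ [10.0000, 51.0000])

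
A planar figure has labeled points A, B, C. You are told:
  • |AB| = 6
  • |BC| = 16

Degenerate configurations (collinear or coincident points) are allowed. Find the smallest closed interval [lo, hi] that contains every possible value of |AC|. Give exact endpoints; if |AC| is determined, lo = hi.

|AB| ∈ {6}
|BC| ∈ {16}
|AC| ∈ [10, 22]

|AC| ∈ [10, 22]  (≈ [10.0000, 22.0000])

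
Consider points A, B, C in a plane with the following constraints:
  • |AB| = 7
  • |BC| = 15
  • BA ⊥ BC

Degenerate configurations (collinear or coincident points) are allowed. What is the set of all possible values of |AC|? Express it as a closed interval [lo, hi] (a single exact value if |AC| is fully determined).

|AC| = √(274)  (≈ 16.5529)

|AB| ∈ {7}
|BC| ∈ {15}
|AC| ∈ {√(274)}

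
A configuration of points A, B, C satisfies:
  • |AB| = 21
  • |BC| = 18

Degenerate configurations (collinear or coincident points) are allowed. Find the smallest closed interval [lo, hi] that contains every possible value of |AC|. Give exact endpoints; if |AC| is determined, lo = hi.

|AC| ∈ [3, 39]  (≈ [3.0000, 39.0000])

|AB| ∈ {21}
|BC| ∈ {18}
|AC| ∈ [3, 39]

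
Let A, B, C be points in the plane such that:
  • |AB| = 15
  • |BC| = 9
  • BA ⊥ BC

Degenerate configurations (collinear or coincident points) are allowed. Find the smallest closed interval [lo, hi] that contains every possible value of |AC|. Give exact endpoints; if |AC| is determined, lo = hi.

|AC| = 3·√(34)  (≈ 17.4929)

|AB| ∈ {15}
|BC| ∈ {9}
|AC| ∈ {3·√(34)}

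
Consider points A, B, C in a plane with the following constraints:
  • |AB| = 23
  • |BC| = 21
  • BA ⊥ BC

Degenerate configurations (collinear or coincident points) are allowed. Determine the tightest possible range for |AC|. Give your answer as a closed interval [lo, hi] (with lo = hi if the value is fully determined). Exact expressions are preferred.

|AC| = √(970)  (≈ 31.1448)

|AB| ∈ {23}
|BC| ∈ {21}
|AC| ∈ {√(970)}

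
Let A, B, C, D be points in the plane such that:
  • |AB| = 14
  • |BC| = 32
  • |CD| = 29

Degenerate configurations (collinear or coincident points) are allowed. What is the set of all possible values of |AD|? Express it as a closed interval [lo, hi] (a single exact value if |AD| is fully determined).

|AB| ∈ {14}
|BC| ∈ {32}
|CD| ∈ {29}
|AC| ∈ [18, 46]
|BD| ∈ [3, 61]
|AD| ∈ [0, 75]

|AD| ∈ [0, 75]  (≈ [0.0000, 75.0000])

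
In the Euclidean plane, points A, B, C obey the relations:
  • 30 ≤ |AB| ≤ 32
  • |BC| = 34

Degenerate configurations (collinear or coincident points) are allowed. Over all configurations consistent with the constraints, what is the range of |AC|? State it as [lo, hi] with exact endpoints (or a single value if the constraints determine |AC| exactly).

|AC| ∈ [2, 66]  (≈ [2.0000, 66.0000])

|AB| ∈ [30, 32]
|BC| ∈ {34}
|AC| ∈ [2, 66]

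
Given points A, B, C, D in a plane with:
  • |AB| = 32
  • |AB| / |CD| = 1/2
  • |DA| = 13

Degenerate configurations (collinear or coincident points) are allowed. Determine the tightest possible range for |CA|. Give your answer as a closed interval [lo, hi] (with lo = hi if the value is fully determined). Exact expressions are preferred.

|CA| ∈ [51, 77]  (≈ [51.0000, 77.0000])

|AB| ∈ {32}
|AD| ∈ {13}
|CD| ∈ {64}
|BD| ∈ [19, 45]
|AC| ∈ [51, 77]
|BC| ∈ [19, 109]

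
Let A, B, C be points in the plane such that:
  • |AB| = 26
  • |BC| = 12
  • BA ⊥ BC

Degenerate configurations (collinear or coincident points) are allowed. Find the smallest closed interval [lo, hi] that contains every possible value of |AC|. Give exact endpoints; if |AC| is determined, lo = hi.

|AC| = 2·√(205)  (≈ 28.6356)

|AB| ∈ {26}
|BC| ∈ {12}
|AC| ∈ {2·√(205)}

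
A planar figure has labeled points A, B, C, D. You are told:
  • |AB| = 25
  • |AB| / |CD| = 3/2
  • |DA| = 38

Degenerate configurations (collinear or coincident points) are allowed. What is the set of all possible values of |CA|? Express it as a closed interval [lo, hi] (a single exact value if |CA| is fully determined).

|CA| ∈ [64/3, 164/3]  (≈ [21.3333, 54.6667])

|AB| ∈ {25}
|AD| ∈ {38}
|CD| ∈ {50/3}
|BD| ∈ [13, 63]
|AC| ∈ [64/3, 164/3]
|BC| ∈ [0, 239/3]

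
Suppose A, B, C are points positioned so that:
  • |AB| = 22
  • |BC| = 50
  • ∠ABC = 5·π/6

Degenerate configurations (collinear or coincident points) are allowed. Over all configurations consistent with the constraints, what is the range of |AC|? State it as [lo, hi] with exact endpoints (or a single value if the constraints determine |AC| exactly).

|AC| = 2·√(275·√(3) + 746)  (≈ 69.9232)

|AB| ∈ {22}
|BC| ∈ {50}
|AC| ∈ {2·√(275·√(3) + 746)}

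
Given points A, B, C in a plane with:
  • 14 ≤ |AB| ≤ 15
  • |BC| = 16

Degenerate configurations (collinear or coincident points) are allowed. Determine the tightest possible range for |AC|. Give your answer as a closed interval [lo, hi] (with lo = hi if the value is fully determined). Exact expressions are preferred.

|AB| ∈ [14, 15]
|BC| ∈ {16}
|AC| ∈ [1, 31]

|AC| ∈ [1, 31]  (≈ [1.0000, 31.0000])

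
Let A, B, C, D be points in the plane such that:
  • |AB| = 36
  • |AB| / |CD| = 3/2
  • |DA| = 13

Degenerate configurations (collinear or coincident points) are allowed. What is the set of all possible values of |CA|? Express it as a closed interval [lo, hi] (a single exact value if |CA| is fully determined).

|AB| ∈ {36}
|AD| ∈ {13}
|CD| ∈ {24}
|BD| ∈ [23, 49]
|AC| ∈ [11, 37]
|BC| ∈ [0, 73]

|CA| ∈ [11, 37]  (≈ [11.0000, 37.0000])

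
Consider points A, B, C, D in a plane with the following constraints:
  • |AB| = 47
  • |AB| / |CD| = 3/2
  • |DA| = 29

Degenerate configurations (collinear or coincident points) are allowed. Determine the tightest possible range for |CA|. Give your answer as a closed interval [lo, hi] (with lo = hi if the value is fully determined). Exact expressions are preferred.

|CA| ∈ [7/3, 181/3]  (≈ [2.3333, 60.3333])

|AB| ∈ {47}
|AD| ∈ {29}
|CD| ∈ {94/3}
|BD| ∈ [18, 76]
|AC| ∈ [7/3, 181/3]
|BC| ∈ [0, 322/3]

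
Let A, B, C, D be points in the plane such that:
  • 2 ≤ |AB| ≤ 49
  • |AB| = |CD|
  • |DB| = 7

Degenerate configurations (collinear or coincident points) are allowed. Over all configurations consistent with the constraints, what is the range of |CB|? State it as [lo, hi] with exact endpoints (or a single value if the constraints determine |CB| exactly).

|AB| ∈ [2, 49]
|BD| ∈ {7}
|CD| ∈ [2, 49]
|AD| ∈ [0, 56]
|BC| ∈ [0, 56]
|AC| ∈ [0, 105]

|CB| ∈ [0, 56]  (≈ [0.0000, 56.0000])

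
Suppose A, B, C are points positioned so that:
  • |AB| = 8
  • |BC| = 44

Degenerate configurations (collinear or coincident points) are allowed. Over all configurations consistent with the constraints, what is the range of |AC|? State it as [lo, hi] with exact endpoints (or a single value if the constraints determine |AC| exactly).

|AC| ∈ [36, 52]  (≈ [36.0000, 52.0000])

|AB| ∈ {8}
|BC| ∈ {44}
|AC| ∈ [36, 52]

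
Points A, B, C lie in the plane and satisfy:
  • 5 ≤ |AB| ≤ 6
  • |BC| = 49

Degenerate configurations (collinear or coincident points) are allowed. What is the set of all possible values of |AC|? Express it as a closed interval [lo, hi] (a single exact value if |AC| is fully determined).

|AC| ∈ [43, 55]  (≈ [43.0000, 55.0000])

|AB| ∈ [5, 6]
|BC| ∈ {49}
|AC| ∈ [43, 55]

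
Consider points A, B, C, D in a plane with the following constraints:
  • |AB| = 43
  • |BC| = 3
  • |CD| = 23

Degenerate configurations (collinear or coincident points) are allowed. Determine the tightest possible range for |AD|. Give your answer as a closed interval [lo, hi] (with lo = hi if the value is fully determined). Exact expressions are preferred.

|AB| ∈ {43}
|BC| ∈ {3}
|CD| ∈ {23}
|AC| ∈ [40, 46]
|BD| ∈ [20, 26]
|AD| ∈ [17, 69]

|AD| ∈ [17, 69]  (≈ [17.0000, 69.0000])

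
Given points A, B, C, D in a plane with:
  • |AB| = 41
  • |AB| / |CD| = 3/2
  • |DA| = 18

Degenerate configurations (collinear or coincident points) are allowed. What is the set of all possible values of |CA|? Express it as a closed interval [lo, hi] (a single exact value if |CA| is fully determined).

|AB| ∈ {41}
|AD| ∈ {18}
|CD| ∈ {82/3}
|BD| ∈ [23, 59]
|AC| ∈ [28/3, 136/3]
|BC| ∈ [0, 259/3]

|CA| ∈ [28/3, 136/3]  (≈ [9.3333, 45.3333])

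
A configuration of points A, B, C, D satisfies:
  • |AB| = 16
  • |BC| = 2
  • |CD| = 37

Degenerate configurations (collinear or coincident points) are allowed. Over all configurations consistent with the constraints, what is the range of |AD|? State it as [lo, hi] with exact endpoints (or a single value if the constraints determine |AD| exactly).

|AD| ∈ [19, 55]  (≈ [19.0000, 55.0000])

|AB| ∈ {16}
|BC| ∈ {2}
|CD| ∈ {37}
|AC| ∈ [14, 18]
|BD| ∈ [35, 39]
|AD| ∈ [19, 55]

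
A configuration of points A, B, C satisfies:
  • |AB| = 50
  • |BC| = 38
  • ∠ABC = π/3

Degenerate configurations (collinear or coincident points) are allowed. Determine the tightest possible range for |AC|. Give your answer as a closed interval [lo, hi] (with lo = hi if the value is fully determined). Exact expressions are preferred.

|AB| ∈ {50}
|BC| ∈ {38}
|AC| ∈ {2·√(511)}

|AC| = 2·√(511)  (≈ 45.2106)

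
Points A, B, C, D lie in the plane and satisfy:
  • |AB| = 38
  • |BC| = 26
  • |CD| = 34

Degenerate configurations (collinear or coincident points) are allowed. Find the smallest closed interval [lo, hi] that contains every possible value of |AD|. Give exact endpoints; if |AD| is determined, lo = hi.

|AD| ∈ [0, 98]  (≈ [0.0000, 98.0000])

|AB| ∈ {38}
|BC| ∈ {26}
|CD| ∈ {34}
|AC| ∈ [12, 64]
|BD| ∈ [8, 60]
|AD| ∈ [0, 98]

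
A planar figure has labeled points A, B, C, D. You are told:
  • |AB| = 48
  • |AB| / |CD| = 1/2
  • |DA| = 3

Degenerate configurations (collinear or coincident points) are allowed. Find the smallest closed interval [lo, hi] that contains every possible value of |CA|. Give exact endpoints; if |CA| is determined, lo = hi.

|AB| ∈ {48}
|AD| ∈ {3}
|CD| ∈ {96}
|BD| ∈ [45, 51]
|AC| ∈ [93, 99]
|BC| ∈ [45, 147]

|CA| ∈ [93, 99]  (≈ [93.0000, 99.0000])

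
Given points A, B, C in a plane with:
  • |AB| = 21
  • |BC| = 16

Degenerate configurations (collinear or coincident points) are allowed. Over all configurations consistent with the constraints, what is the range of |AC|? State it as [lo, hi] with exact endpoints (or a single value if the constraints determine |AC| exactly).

|AC| ∈ [5, 37]  (≈ [5.0000, 37.0000])

|AB| ∈ {21}
|BC| ∈ {16}
|AC| ∈ [5, 37]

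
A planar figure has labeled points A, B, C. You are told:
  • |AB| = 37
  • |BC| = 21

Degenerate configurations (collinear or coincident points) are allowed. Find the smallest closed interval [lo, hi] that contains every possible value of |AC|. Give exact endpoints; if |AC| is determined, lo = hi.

|AC| ∈ [16, 58]  (≈ [16.0000, 58.0000])

|AB| ∈ {37}
|BC| ∈ {21}
|AC| ∈ [16, 58]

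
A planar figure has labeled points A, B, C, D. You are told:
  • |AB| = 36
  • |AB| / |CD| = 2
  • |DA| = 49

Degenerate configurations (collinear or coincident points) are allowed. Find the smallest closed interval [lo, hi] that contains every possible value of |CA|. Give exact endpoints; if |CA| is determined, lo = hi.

|CA| ∈ [31, 67]  (≈ [31.0000, 67.0000])

|AB| ∈ {36}
|AD| ∈ {49}
|CD| ∈ {18}
|BD| ∈ [13, 85]
|AC| ∈ [31, 67]
|BC| ∈ [0, 103]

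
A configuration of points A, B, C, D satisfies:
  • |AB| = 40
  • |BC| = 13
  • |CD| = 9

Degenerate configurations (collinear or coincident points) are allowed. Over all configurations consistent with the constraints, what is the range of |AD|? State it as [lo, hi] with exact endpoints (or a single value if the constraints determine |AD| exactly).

|AD| ∈ [18, 62]  (≈ [18.0000, 62.0000])

|AB| ∈ {40}
|BC| ∈ {13}
|CD| ∈ {9}
|AC| ∈ [27, 53]
|BD| ∈ [4, 22]
|AD| ∈ [18, 62]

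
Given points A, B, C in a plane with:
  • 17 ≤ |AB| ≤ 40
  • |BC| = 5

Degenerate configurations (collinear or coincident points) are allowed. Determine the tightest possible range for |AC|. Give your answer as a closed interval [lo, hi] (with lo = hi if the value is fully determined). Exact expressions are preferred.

|AC| ∈ [12, 45]  (≈ [12.0000, 45.0000])

|AB| ∈ [17, 40]
|BC| ∈ {5}
|AC| ∈ [12, 45]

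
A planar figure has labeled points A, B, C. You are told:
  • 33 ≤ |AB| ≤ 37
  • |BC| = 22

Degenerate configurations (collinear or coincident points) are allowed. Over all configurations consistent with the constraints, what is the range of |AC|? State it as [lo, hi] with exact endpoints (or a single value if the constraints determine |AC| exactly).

|AC| ∈ [11, 59]  (≈ [11.0000, 59.0000])

|AB| ∈ [33, 37]
|BC| ∈ {22}
|AC| ∈ [11, 59]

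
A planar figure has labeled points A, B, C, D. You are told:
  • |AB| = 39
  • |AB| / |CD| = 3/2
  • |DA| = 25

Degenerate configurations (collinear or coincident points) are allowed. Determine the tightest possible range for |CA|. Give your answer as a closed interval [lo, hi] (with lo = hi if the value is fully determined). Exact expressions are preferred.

|AB| ∈ {39}
|AD| ∈ {25}
|CD| ∈ {26}
|BD| ∈ [14, 64]
|AC| ∈ [1, 51]
|BC| ∈ [0, 90]

|CA| ∈ [1, 51]  (≈ [1.0000, 51.0000])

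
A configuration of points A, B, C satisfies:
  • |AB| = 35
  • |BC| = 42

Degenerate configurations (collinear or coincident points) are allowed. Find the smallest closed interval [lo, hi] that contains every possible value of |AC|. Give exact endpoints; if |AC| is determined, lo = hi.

|AC| ∈ [7, 77]  (≈ [7.0000, 77.0000])

|AB| ∈ {35}
|BC| ∈ {42}
|AC| ∈ [7, 77]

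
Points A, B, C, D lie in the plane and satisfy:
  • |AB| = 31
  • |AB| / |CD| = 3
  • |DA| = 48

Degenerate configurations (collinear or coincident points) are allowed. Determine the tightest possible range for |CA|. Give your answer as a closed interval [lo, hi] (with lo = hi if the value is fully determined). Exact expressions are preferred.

|CA| ∈ [113/3, 175/3]  (≈ [37.6667, 58.3333])

|AB| ∈ {31}
|AD| ∈ {48}
|CD| ∈ {31/3}
|BD| ∈ [17, 79]
|AC| ∈ [113/3, 175/3]
|BC| ∈ [20/3, 268/3]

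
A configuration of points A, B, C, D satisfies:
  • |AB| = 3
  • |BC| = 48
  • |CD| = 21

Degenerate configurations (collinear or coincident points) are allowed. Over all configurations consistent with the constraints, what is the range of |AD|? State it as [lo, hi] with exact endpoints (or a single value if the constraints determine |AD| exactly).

|AB| ∈ {3}
|BC| ∈ {48}
|CD| ∈ {21}
|AC| ∈ [45, 51]
|BD| ∈ [27, 69]
|AD| ∈ [24, 72]

|AD| ∈ [24, 72]  (≈ [24.0000, 72.0000])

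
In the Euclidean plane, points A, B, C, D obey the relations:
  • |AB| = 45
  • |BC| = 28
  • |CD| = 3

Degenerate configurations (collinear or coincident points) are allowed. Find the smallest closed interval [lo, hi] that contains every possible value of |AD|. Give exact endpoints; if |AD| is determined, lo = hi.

|AD| ∈ [14, 76]  (≈ [14.0000, 76.0000])

|AB| ∈ {45}
|BC| ∈ {28}
|CD| ∈ {3}
|AC| ∈ [17, 73]
|BD| ∈ [25, 31]
|AD| ∈ [14, 76]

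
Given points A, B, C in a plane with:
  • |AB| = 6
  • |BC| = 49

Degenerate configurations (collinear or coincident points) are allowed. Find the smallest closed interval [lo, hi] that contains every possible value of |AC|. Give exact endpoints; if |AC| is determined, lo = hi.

|AB| ∈ {6}
|BC| ∈ {49}
|AC| ∈ [43, 55]

|AC| ∈ [43, 55]  (≈ [43.0000, 55.0000])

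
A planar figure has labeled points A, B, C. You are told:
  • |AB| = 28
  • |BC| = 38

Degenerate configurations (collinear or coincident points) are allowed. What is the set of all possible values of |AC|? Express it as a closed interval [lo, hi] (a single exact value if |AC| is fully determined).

|AC| ∈ [10, 66]  (≈ [10.0000, 66.0000])

|AB| ∈ {28}
|BC| ∈ {38}
|AC| ∈ [10, 66]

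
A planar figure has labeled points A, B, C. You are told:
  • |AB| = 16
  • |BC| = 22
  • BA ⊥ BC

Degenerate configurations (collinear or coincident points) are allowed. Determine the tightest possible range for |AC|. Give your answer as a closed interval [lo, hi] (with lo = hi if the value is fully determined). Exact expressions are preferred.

|AC| = 2·√(185)  (≈ 27.2029)

|AB| ∈ {16}
|BC| ∈ {22}
|AC| ∈ {2·√(185)}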